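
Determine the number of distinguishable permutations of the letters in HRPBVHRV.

The 8 letters of HRPBVHRV have repeats: H appearing twice, R appearing twice, and V appearing twice.
The number of distinct arrangements is 8!/(2!·2!·2!) = 40320/8 = 5040.

5040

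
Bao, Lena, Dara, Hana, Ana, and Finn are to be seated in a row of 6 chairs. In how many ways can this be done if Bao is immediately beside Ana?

Place the 4 others and the Bao-Ana pair as 5 objects in a line; the pair has 2 internal arrangements.
That gives 2 × 5! = 2 × 120 = 240.

240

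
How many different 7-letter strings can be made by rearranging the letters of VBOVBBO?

210

Letter multiplicities in VBOVBBO: B×3, O×2, V×2.
Dividing 7! = 5040 by 3!·2!·2! = 24 for the repeated letters gives 210.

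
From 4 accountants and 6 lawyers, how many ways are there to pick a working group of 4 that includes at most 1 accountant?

Split by how many accountants are chosen (0 through 1).
Sum: C(4,0)·C(6,4) + C(4,1)·C(6,3) = 15 + 80 = 95.

95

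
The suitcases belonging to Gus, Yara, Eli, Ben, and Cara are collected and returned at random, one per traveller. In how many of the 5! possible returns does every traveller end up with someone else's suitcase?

Count assignments avoiding every fixed point. For any j of the 5 travellers fixed to their own suitcase, the other 5−j can be arranged in (5−j)! ways.
By inclusion–exclusion this is Σ_{j=0}^{5} (−1)^j C(5,j)·(5−j)!.
Computing: 120 − 120 + 60 − 20 + 5 − 1 = 44.

44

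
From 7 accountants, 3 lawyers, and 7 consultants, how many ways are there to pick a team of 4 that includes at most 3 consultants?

Split by how many consultants are chosen (0 through 3).
Sum: C(7,0)·C(10,4) + C(7,1)·C(10,3) + C(7,2)·C(10,2) + C(7,3)·C(10,1) = 210 + 840 + 945 + 350 = 2345.

2345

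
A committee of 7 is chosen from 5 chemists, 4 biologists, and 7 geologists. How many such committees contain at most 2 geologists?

3270

Split by how many geologists are chosen (0 through 2).
Sum: C(7,0)·C(9,7) + C(7,1)·C(9,6) + C(7,2)·C(9,5) = 36 + 588 + 2646 = 3270.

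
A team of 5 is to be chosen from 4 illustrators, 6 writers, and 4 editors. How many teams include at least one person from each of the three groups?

Unrestricted: C(14,5) = 2002 ways to pick any 5 of the 14.
Subtract selections that omit an entire group: no illustrators → C(10,5) = 252; no writers → C(8,5) = 56; no editors → C(10,5) = 252.
Add back selections omitting two groups (i.e. drawn from a single group): C(4,5) + C(6,5) + C(4,5) = 6.
By inclusion–exclusion: 2002 − 560 + 6 = 1448.

1448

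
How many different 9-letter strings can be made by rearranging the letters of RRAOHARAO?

RRAOHARAO has 9 letters with A appearing 3 times, O appearing twice, and R appearing 3 times.
The number of distinct arrangements is 9!/(3!·3!·2!) = 362880/72 = 5040.

5040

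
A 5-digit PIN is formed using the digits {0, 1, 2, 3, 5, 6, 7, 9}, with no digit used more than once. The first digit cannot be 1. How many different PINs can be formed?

5880

The first digit has 8−1 = 7 choices (anything except 1).
The remaining 4 digits are filled from the other 7 symbols without repetition: 7 × 6 × 5 × 4 = 840.
Total: 7 × 840 = 5880.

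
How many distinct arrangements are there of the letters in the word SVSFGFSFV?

The 9 letters of SVSFGFSFV have repeats: F appearing 3 times, S appearing 3 times, and V appearing twice.
Dividing 9! = 362880 by 3!·3!·2! = 72 for the repeated letters gives 5040.

5040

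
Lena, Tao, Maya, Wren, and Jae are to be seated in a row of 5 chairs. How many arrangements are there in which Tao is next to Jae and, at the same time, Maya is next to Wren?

24

Treat {Tao,Jae} as one block (2 orders) and {Maya,Wren} as another (2 orders).
That leaves 3 units to arrange: 2 × 2 × 3! = 4 × 6 = 24.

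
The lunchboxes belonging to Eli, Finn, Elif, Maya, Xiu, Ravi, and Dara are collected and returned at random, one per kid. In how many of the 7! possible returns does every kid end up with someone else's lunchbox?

1854

Let Aᵢ be the assignments in which kid i gets their own lunchbox. We want the size of the complement of A₁∪…∪A_7.
By inclusion–exclusion this is Σ_{j=0}^{7} (−1)^j C(7,j)·(7−j)!.
Computing: 5040 − 5040 + 2520 − 840 + 210 − 42 + 7 − 1 = 1854.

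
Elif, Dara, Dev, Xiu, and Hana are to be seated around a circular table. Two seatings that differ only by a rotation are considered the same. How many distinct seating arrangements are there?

24

Fix one person's seat to break rotational symmetry; the remaining 4 people can be arranged in (4)! = 24 ways.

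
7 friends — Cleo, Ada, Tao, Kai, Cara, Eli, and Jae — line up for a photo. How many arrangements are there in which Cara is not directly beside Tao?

There are 7! = 5040 arrangements in all. If Cara and Tao are adjacent, merging them into one block gives 2·(6)! = 1440 arrangements.
Complementary counting: 5040 − 1440 = 3600.

3600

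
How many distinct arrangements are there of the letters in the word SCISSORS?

Letter multiplicities in SCISSORS: C×1, I×1, O×1, R×1, S×4.
Dividing 8! = 40320 by 4! = 24 for the repeated letters gives 1680.

1680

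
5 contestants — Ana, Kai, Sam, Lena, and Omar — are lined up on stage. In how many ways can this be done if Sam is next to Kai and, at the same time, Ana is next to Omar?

24

Treat {Sam,Kai} as one block (2 orders) and {Ana,Omar} as another (2 orders).
That leaves 3 units to arrange: 2 × 2 × 3! = 4 × 6 = 24.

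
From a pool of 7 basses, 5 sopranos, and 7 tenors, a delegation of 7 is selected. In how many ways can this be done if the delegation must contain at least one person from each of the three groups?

Unrestricted: C(19,7) = 50388 ways to pick any 7 of the 19.
Subtract selections that omit an entire group: no basses → C(12,7) = 792; no sopranos → C(14,7) = 3432; no tenors → C(12,7) = 792.
Add back selections omitting two groups (i.e. drawn from a single group): C(7,7) + C(5,7) + C(7,7) = 2.
By inclusion–exclusion: 50388 − 5016 + 2 = 45374.

45374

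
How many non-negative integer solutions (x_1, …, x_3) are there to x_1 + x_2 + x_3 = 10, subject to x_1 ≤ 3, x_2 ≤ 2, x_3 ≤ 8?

9

By stars and bars, unrestricted non-negative solutions to x_1+…+x_3 = 10 number C(10+2,2) = 66.
Subtract solutions that violate a single cap (substitute x_i' = x_i − (cap_i+1)): x_1 ≥ 4 gives C(8,2) = 28; x_2 ≥ 3 gives C(9,2) = 36; x_3 ≥ 9 gives C(3,2) = 3. Together 67.
Add back pairs where two caps are both exceeded: 10 + 0 + 0 = 10.
By inclusion–exclusion the count is 66 − 67 + 10 = 9.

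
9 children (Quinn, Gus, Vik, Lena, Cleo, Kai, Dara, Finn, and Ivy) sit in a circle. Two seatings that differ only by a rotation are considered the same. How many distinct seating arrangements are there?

40320

Around a circle, 9 distinct people have 9!/9 = (8)! = 40320 rotationally distinct seatings.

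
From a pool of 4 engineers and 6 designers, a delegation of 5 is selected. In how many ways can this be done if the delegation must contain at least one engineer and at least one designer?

With no constraint there are C(10,5) = 252 possible selections.
Subtract selections that omit an entire group: no engineers → C(6,5) = 6; no designers → C(4,5) = 0.
Both groups omitted at once is impossible, so 252 − 6 = 246.

246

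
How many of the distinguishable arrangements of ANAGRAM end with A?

360

With the last slot taken by A, it remains to arrange the other 6 letters (NAGRAM).
Those 6 letters have A appearing twice, giving (6)!/(2!) = 360.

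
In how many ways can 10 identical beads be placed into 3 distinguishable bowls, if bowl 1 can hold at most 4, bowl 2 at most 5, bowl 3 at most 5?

15

Without the upper bounds there are C(12,2) = 66 ways to split 10 among 3 bowls.
Subtract solutions that violate a single cap (substitute x_i' = x_i − (cap_i+1)): x_1 ≥ 5 gives C(7,2) = 21; x_2 ≥ 6 gives C(6,2) = 15; x_3 ≥ 6 gives C(6,2) = 15. Together 51.
No two caps can be exceeded simultaneously, so the pair terms are all 0.
By inclusion–exclusion the count is 66 − 51 + 0 = 15.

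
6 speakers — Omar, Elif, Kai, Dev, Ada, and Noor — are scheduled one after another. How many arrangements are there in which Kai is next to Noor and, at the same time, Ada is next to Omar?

Treat {Kai,Noor} as one block (2 orders) and {Ada,Omar} as another (2 orders).
That leaves 4 units to arrange: 2 × 2 × 4! = 4 × 24 = 96.

96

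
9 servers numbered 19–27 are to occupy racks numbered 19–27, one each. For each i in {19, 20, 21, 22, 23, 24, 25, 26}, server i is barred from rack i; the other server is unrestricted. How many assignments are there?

148329

Let Aᵢ (for 19 ≤ i ≤ 26) be the placements that put server i in its forbidden rack. Any j of these fix j positions, leaving (9−j)! ways to fill the rest, and there are C(8,j) ways to pick which j.
By inclusion–exclusion, the number of valid placements is Σ_{j=0}^{8} (−1)^j C(8,j)·(9−j)!.
Computing: 362880 − 322560 + 141120 − 40320 + 8400 − 1344 + 168 − 16 + 1 = 148329.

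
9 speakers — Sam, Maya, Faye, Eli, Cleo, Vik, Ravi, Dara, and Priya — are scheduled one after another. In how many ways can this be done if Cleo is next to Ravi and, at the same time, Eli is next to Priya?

Treat {Cleo,Ravi} as one block (2 orders) and {Eli,Priya} as another (2 orders).
That leaves 7 units to arrange: 2 × 2 × 7! = 4 × 5040 = 20160.

20160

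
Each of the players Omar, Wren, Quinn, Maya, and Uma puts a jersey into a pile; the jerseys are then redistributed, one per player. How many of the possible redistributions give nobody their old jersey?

44

This is the derangement count D_5: permutations of 5 items with no fixed point.
By inclusion–exclusion this is Σ_{j=0}^{5} (−1)^j C(5,j)·(5−j)!.
Computing: 120 − 120 + 60 − 20 + 5 − 1 = 44.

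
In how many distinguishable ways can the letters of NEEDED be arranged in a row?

The 6 letters of NEEDED have repeats: D appearing twice and E appearing 3 times.
Dividing 6! = 720 by 3!·2! = 12 for the repeated letters gives 60.

60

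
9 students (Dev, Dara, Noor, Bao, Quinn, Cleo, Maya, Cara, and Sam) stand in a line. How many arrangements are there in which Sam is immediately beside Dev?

Treat {Sam, Dev} as a single unit. There are 8 units to order, and the pair itself can be ordered 2 ways.
That gives 2 × 8! = 2 × 40320 = 80640.

80640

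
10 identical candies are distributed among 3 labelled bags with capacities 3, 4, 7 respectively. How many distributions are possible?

14

Ignoring the caps, the number of non-negative solutions to x_1+…+x_3 = 10 is C(12,2) = 66.
Subtract solutions that violate a single cap (substitute x_i' = x_i − (cap_i+1)): x_1 ≥ 4 gives C(8,2) = 28; x_2 ≥ 5 gives C(7,2) = 21; x_3 ≥ 8 gives C(4,2) = 6. Together 55.
Add back pairs where two caps are both exceeded: 3 + 0 + 0 = 3.
By inclusion–exclusion the count is 66 − 55 + 3 = 14.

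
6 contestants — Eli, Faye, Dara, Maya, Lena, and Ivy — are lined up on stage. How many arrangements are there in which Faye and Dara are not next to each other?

480

Of the 6! = 720 arrangements, those with Faye and Dara adjacent number 2 × 5! = 240 (treat the pair as a block with 2 internal orders).
So 720 − 240 = 480 arrangements keep them apart.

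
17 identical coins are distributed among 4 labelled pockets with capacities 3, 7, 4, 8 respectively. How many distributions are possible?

Ignoring the caps, the number of non-negative solutions to x_1+…+x_4 = 17 is C(20,3) = 1140.
Subtract solutions that violate a single cap (substitute x_i' = x_i − (cap_i+1)): x_1 ≥ 4 gives C(16,3) = 560; x_2 ≥ 8 gives C(12,3) = 220; x_3 ≥ 5 gives C(15,3) = 455; x_4 ≥ 9 gives C(11,3) = 165. Together 1400.
Add back pairs where two caps are both exceeded: 56 + 165 + 35 + 35 + 1 + 20 = 312.
Subtract triples: 1 + 0 + 0 + 0 = 1.
By inclusion–exclusion the count is 1140 − 1400 + 312 − 1 = 51.

51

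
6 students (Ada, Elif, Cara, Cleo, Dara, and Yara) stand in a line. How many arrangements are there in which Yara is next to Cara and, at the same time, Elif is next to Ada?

96

Treat {Yara,Cara} as one block (2 orders) and {Elif,Ada} as another (2 orders).
That leaves 4 units to arrange: 2 × 2 × 4! = 4 × 24 = 96.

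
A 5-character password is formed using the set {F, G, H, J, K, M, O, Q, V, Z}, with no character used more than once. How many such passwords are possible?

This is a permutation of 5 out of 10: P(10,5) = 10!/5!.
10 × 9 × 8 × 7 × 6 = 30240.

30240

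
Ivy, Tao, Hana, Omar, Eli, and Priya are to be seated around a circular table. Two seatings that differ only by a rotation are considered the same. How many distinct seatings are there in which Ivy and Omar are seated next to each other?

48

Glue Ivy and Omar into a block (2 internal orders). Seating 5 units around a circle gives (4)! arrangements.
So 2 × (4)! = 2 × 24 = 48.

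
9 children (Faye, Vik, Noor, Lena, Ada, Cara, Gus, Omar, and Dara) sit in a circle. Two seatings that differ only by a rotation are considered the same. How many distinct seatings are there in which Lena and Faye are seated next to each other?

10080

Glue Lena and Faye into a block (2 internal orders). Seating 8 units around a circle gives (7)! arrangements.
So 2 × (7)! = 2 × 5040 = 10080.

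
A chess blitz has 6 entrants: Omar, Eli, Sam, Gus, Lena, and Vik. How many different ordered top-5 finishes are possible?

720

This is an ordered selection of 5 from 6: P(6,5).
That gives 6 × 5 × 4 × 3 × 2 = 720.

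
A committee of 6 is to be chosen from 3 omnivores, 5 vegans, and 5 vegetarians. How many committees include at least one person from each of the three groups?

Unrestricted: C(13,6) = 1716 ways to pick any 6 of the 13.
Subtract selections that omit an entire group: no omnivores → C(10,6) = 210; no vegans → C(8,6) = 28; no vegetarians → C(8,6) = 28.
Add back selections omitting two groups (i.e. drawn from a single group): C(3,6) + C(5,6) + C(5,6) = 0.
By inclusion–exclusion: 1716 − 266 + 0 = 1450.

1450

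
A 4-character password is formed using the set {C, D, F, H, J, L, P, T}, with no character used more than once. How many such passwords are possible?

This is a permutation of 4 out of 8: P(8,4) = 8!/4!.
That product is 8 × 7 × 6 × 5 = 1680.

1680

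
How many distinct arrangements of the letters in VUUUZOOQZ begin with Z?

3360

Fix Z in the first position and arrange the remaining 8 letters.
Those 8 letters have O appearing twice and U appearing 3 times, giving (8)!/(3!·2!) = 3360.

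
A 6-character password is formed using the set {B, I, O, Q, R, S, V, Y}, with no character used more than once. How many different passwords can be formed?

20160

Choose and order 6 of the 8 symbols: the first character has 8 options, the next 7, and so on down to 3.
8 × 7 × 6 × 5 × 4 × 3 = 20160.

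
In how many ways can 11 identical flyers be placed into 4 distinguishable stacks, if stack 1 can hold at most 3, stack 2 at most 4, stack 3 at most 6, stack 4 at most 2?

Without the upper bounds there are C(14,3) = 364 ways to split 11 among 4 stacks.
Subtract solutions that violate a single cap (substitute x_i' = x_i − (cap_i+1)): x_1 ≥ 4 gives C(10,3) = 120; x_2 ≥ 5 gives C(9,3) = 84; x_3 ≥ 7 gives C(7,3) = 35; x_4 ≥ 3 gives C(11,3) = 165. Together 404.
Add back pairs where two caps are both exceeded: 10 + 1 + 35 + 0 + 20 + 4 = 70.
By inclusion–exclusion the count is 364 − 404 + 70 = 30.

30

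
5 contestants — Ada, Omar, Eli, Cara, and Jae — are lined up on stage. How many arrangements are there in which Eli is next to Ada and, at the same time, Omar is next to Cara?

Treat {Eli,Ada} as one block (2 orders) and {Omar,Cara} as another (2 orders).
That leaves 3 units to arrange: 2 × 2 × 3! = 4 × 6 = 24.

24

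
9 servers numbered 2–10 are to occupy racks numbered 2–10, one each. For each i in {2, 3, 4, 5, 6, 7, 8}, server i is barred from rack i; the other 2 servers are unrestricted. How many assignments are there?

Let Aᵢ (for 2 ≤ i ≤ 8) be the placements that put server i in its forbidden rack. Any j of these fix j positions, leaving (9−j)! ways to fill the rest, and there are C(7,j) ways to pick which j.
By inclusion–exclusion, the number of valid placements is Σ_{j=0}^{7} (−1)^j C(7,j)·(9−j)!.
Computing: 362880 − 282240 + 105840 − 25200 + 4200 − 504 + 42 − 2 = 165016.

165016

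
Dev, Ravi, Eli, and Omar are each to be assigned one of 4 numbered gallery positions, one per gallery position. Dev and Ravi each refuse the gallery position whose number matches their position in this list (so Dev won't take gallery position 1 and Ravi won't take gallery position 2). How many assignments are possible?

Let Aᵢ (for i ∈ {1, 2}) be the placements that put person i in their forbidden gallery position. Any j of these fix j positions, leaving (4−j)! ways to fill the rest, and there are C(2,j) ways to pick which j.
By inclusion–exclusion, the number of valid placements is Σ_{j=0}^{2} (−1)^j C(2,j)·(4−j)!.
Computing: 24 − 12 + 2 = 14.

14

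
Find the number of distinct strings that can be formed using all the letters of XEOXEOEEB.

3780

Letter multiplicities in XEOXEOEEB: B×1, E×4, O×2, X×2.
The number of distinct arrangements is 9!/(4!·2!·2!) = 362880/96 = 3780.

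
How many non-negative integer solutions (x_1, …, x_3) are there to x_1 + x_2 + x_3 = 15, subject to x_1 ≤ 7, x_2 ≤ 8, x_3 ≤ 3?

Without the upper bounds there are C(17,2) = 136 ways to split 15 among 3 variables.
Subtract solutions that violate a single cap (substitute x_i' = x_i − (cap_i+1)): x_1 ≥ 8 gives C(9,2) = 36; x_2 ≥ 9 gives C(8,2) = 28; x_3 ≥ 4 gives C(13,2) = 78. Together 142.
Add back pairs where two caps are both exceeded: 0 + 10 + 6 = 16.
By inclusion–exclusion the count is 136 − 142 + 16 = 10.

10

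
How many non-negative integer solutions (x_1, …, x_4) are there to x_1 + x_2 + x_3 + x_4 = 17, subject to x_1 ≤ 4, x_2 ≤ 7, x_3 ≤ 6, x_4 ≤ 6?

Ignoring the caps, the number of non-negative solutions to x_1+…+x_4 = 17 is C(20,3) = 1140.
Subtract solutions that violate a single cap (substitute x_i' = x_i − (cap_i+1)): x_1 ≥ 5 gives C(15,3) = 455; x_2 ≥ 8 gives C(12,3) = 220; x_3 ≥ 7 gives C(13,3) = 286; x_4 ≥ 7 gives C(13,3) = 286. Together 1247.
Add back pairs where two caps are both exceeded: 35 + 56 + 56 + 10 + 10 + 20 = 187.
By inclusion–exclusion the count is 1140 − 1247 + 187 = 80.

80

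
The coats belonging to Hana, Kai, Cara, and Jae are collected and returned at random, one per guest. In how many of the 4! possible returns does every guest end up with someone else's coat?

Let Aᵢ be the assignments in which guest i gets their own coat. We want the size of the complement of A₁∪…∪A_4.
By inclusion–exclusion this is Σ_{j=0}^{4} (−1)^j C(4,j)·(4−j)!.
Computing: 24 − 24 + 12 − 4 + 1 = 9.

9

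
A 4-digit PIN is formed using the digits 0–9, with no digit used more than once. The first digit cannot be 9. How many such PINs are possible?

The first digit has 10−1 = 9 choices (anything except 9).
The remaining 3 digits are filled from the other 9 symbols without repetition: 9 × 8 × 7 = 504.
Total: 9 × 504 = 4536.

4536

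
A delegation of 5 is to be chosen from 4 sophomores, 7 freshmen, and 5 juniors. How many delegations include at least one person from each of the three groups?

3010

Unrestricted: C(16,5) = 4368 ways to pick any 5 of the 16.
Selections missing a whole group: no sophomores → C(12,5) = 792; no freshmen → C(9,5) = 126; no juniors → C(11,5) = 462.
Add back selections omitting two groups (i.e. drawn from a single group): C(4,5) + C(7,5) + C(5,5) = 22.
By inclusion–exclusion: 4368 − 1380 + 22 = 3010.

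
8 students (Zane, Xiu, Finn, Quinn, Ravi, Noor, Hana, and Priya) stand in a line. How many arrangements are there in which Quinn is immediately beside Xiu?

Treat {Quinn, Xiu} as a single unit. There are 7 units to order, and the pair itself can be ordered 2 ways.
So the count is 2·(7)! = 10080.

10080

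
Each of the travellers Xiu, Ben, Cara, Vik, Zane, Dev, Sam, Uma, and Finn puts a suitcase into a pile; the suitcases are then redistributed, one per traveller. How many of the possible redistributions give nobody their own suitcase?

Count assignments avoiding every fixed point. For any j of the 9 travellers fixed to their own suitcase, the other 9−j can be arranged in (9−j)! ways.
By inclusion–exclusion this is Σ_{j=0}^{9} (−1)^j C(9,j)·(9−j)!.
Computing: 362880 − 362880 + 181440 − 60480 + 15120 − 3024 + 504 − 72 + 9 − 1 = 133496.

133496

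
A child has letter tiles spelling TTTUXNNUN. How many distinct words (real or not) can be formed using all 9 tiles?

5040

Letter multiplicities in TTTUXNNUN: N×3, T×3, U×2, X×1.
The number of distinct arrangements is 9!/(3!·3!·2!) = 362880/72 = 5040.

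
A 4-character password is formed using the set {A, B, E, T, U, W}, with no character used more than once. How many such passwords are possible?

This is a permutation of 4 out of 6: P(6,4) = 6!/2!.
6 × 5 × 4 × 3 = 360.

360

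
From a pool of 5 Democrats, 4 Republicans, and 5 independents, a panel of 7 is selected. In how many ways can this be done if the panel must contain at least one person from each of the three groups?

Unrestricted: C(14,7) = 3432 ways to pick any 7 of the 14.
Subtract selections that omit an entire group: no Democrats → C(9,7) = 36; no Republicans → C(10,7) = 120; no independents → C(9,7) = 36.
Add back selections omitting two groups (i.e. drawn from a single group): C(5,7) + C(4,7) + C(5,7) = 0.
By inclusion–exclusion: 3432 − 192 + 0 = 3240.

3240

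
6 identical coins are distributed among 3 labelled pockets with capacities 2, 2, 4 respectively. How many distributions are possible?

6

Without the upper bounds there are C(8,2) = 28 ways to split 6 among 3 pockets.
Subtract solutions that violate a single cap (substitute x_i' = x_i − (cap_i+1)): x_1 ≥ 3 gives C(5,2) = 10; x_2 ≥ 3 gives C(5,2) = 10; x_3 ≥ 5 gives C(3,2) = 3. Together 23.
Add back pairs where two caps are both exceeded: 1 + 0 + 0 = 1.
By inclusion–exclusion the count is 28 − 23 + 1 = 6.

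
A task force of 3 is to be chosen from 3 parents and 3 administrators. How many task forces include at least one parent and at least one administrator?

With no constraint there are C(6,3) = 20 possible selections.
Selections missing a whole group: no parents → C(3,3) = 1; no administrators → C(3,3) = 1.
Both groups omitted at once is impossible, so 20 − 2 = 18.

18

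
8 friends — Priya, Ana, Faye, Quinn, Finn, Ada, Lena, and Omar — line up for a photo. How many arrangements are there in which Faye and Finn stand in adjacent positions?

Place the 6 others and the Faye-Finn pair as 7 objects in a line; the pair has 2 internal arrangements.
That gives 2 × 7! = 2 × 5040 = 10080.

10080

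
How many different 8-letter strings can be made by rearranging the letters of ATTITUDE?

6720

Letter multiplicities in ATTITUDE: A×1, D×1, E×1, I×1, T×3, U×1.
The number of distinct arrangements is 8!/(3!) = 40320/6 = 6720.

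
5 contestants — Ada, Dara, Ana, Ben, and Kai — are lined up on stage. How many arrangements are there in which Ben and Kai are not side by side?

Of the 5! = 120 arrangements, those with Ben and Kai adjacent number 2 × 4! = 48 (treat the pair as a block with 2 internal orders).
So 120 − 48 = 72 arrangements keep them apart.

72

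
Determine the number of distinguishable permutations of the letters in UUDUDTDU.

Letter multiplicities in UUDUDTDU: D×3, T×1, U×4.
The number of distinct arrangements is 8!/(4!·3!) = 40320/144 = 280.

280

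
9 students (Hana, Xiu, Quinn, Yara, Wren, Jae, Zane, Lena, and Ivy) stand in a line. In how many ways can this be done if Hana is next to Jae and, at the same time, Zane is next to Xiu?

20160

Treat {Hana,Jae} as one block (2 orders) and {Zane,Xiu} as another (2 orders).
That leaves 7 units to arrange: 2 × 2 × 7! = 4 × 5040 = 20160.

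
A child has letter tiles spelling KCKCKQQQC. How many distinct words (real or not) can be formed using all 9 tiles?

1680

The 9 letters of KCKCKQQQC have repeats: C appearing 3 times, K appearing 3 times, and Q appearing 3 times.
Dividing 9! = 362880 by 3!·3!·3! = 216 for the repeated letters gives 1680.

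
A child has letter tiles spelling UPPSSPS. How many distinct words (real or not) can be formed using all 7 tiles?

UPPSSPS has 7 letters with P appearing 3 times and S appearing 3 times.
So there are 7! / (3!·3!) = 140 distinguishable arrangements.

140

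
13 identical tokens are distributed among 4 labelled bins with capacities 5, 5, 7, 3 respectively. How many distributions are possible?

92

Ignoring the caps, the number of non-negative solutions to x_1+…+x_4 = 13 is C(16,3) = 560.
Subtract solutions that violate a single cap (substitute x_i' = x_i − (cap_i+1)): x_1 ≥ 6 gives C(10,3) = 120; x_2 ≥ 6 gives C(10,3) = 120; x_3 ≥ 8 gives C(8,3) = 56; x_4 ≥ 4 gives C(12,3) = 220. Together 516.
Add back pairs where two caps are both exceeded: 4 + 0 + 20 + 0 + 20 + 4 = 48.
By inclusion–exclusion the count is 560 − 516 + 48 = 92.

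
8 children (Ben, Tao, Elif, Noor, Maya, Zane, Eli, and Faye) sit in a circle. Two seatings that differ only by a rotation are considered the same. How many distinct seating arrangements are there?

5040

Around a circle, 8 distinct people have 8!/8 = (7)! = 5040 rotationally distinct seatings.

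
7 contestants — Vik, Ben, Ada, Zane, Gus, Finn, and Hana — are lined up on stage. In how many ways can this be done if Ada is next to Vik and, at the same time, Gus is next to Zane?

480

Treat {Ada,Vik} as one block (2 orders) and {Gus,Zane} as another (2 orders).
That leaves 5 units to arrange: 2 × 2 × 5! = 4 × 120 = 480.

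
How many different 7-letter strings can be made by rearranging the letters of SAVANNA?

Letter multiplicities in SAVANNA: A×3, N×2, S×1, V×1.
Dividing 7! = 5040 by 3!·2! = 12 for the repeated letters gives 420.

420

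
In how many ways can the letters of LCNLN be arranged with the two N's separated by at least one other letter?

Total arrangements of LCNLN: 5!/(2!·2!) = 30.
Arrangements with the N's together: treat NN as one letter, giving (4)!/(2!) = 12.
Hence 30 − 12 = 18.

18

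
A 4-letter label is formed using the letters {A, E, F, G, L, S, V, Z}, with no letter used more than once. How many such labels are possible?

1680

Choose and order 4 of the 8 symbols: the first letter has 8 options, the next 7, then 6, 5.
That product is 8 × 7 × 6 × 5 = 1680.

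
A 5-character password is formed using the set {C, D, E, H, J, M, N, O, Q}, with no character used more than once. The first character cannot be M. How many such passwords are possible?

13440

The first character has 9−1 = 8 choices (anything except M).
The remaining 4 characters are filled from the other 8 symbols without repetition: 8 × 7 × 6 × 5 = 1680.
Total: 8 × 1680 = 13440.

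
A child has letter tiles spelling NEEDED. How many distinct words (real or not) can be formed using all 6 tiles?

Letter multiplicities in NEEDED: D×2, E×3, N×1.
So there are 6! / (3!·2!) = 60 distinguishable arrangements.

60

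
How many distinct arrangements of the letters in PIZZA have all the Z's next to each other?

Treat the 2 copies of Z as a single block. The multiset to arrange is then {ZZ, A, I, P}, 4 items in all.
All 4 items are distinct, so there are (4)! = 24 arrangements.

24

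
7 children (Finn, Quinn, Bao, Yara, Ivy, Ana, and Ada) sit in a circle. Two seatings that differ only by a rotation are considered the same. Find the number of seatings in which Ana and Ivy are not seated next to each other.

480

All circular seatings of 7 people number (6)! = 720.
Those with Ana next to Ivy: fuse the pair into one unit and seat 6 units around a circle — 2·(5)! = 240.
Subtracting, 720 − 240 = 480.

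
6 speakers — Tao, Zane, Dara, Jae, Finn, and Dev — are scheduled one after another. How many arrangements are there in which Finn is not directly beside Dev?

Of the 6! = 720 arrangements, those with Finn and Dev adjacent number 2 × 5! = 240 (treat the pair as a block with 2 internal orders).
So 720 − 240 = 480 arrangements keep them apart.

480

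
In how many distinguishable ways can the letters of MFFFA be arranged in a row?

20

MFFFA has 5 letters with F appearing 3 times.
The number of distinct arrangements is 5!/(3!) = 120/6 = 20.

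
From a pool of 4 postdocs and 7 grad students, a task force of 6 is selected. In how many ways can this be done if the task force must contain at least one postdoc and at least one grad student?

455

With no constraint there are C(11,6) = 462 possible selections.
Selections missing a whole group: no postdocs → C(7,6) = 7; no grad students → C(4,6) = 0.
Both groups omitted at once is impossible, so 462 − 7 = 455.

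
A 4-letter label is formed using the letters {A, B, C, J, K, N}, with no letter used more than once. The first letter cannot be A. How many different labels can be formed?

300

The first letter has 6−1 = 5 choices (anything except A).
The remaining 3 letters are filled from the other 5 symbols without repetition: 5 × 4 × 3 = 60.
Total: 5 × 60 = 300.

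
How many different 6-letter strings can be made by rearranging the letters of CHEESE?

120

CHEESE has 6 letters with E appearing 3 times.
The number of distinct arrangements is 6!/(3!) = 720/6 = 120.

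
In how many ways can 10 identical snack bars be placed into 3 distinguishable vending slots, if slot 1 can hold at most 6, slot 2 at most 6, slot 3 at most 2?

Ignoring the caps, the number of non-negative solutions to x_1+…+x_3 = 10 is C(12,2) = 66.
Subtract solutions that violate a single cap (substitute x_i' = x_i − (cap_i+1)): x_1 ≥ 7 gives C(5,2) = 10; x_2 ≥ 7 gives C(5,2) = 10; x_3 ≥ 3 gives C(9,2) = 36. Together 56.
Add back pairs where two caps are both exceeded: 0 + 1 + 1 = 2.
By inclusion–exclusion the count is 66 − 56 + 2 = 12.

12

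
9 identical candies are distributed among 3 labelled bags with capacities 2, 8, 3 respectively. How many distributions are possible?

Without the upper bounds there are C(11,2) = 55 ways to split 9 among 3 bags.
Subtract solutions that violate a single cap (substitute x_i' = x_i − (cap_i+1)): x_1 ≥ 3 gives C(8,2) = 28; x_2 ≥ 9 gives C(2,2) = 1; x_3 ≥ 4 gives C(7,2) = 21. Together 50.
Add back pairs where two caps are both exceeded: 0 + 6 + 0 = 6.
By inclusion–exclusion the count is 55 − 50 + 6 = 11.

11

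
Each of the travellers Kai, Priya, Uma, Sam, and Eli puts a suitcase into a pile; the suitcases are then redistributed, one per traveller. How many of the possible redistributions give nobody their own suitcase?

This is the derangement count D_5: permutations of 5 items with no fixed point.
By inclusion–exclusion this is Σ_{j=0}^{5} (−1)^j C(5,j)·(5−j)!.
Computing: 120 − 120 + 60 − 20 + 5 − 1 = 44.

44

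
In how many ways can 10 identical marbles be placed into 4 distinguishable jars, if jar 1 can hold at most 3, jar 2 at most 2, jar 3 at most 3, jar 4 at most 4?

Ignoring the caps, the number of non-negative solutions to x_1+…+x_4 = 10 is C(13,3) = 286.
Subtract solutions that violate a single cap (substitute x_i' = x_i − (cap_i+1)): x_1 ≥ 4 gives C(9,3) = 84; x_2 ≥ 3 gives C(10,3) = 120; x_3 ≥ 4 gives C(9,3) = 84; x_4 ≥ 5 gives C(8,3) = 56. Together 344.
Add back pairs where two caps are both exceeded: 20 + 10 + 4 + 20 + 10 + 4 = 68.
By inclusion–exclusion the count is 286 − 344 + 68 = 10.

10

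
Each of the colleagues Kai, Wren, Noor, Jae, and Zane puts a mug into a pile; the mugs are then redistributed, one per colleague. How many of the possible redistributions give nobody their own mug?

44

Let Aᵢ be the assignments in which colleague i gets their own mug. We want the size of the complement of A₁∪…∪A_5.
By inclusion–exclusion this is Σ_{j=0}^{5} (−1)^j C(5,j)·(5−j)!.
Computing: 120 − 120 + 60 − 20 + 5 − 1 = 44.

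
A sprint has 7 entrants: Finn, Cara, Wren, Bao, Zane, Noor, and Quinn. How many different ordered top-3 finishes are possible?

210

There are 7 choices for 1st place, 6 for 2nd, and 5 for 3rd.
That gives 7 × 6 × 5 = 210.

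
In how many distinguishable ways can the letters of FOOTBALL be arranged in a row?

The 8 letters of FOOTBALL have repeats: L appearing twice and O appearing twice.
So there are 8! / (2!·2!) = 10080 distinguishable arrangements.

10080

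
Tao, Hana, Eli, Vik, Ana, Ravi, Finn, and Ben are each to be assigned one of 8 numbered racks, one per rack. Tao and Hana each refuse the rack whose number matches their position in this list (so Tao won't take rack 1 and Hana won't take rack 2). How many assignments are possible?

30960

Let Aᵢ (for i ∈ {1, 2}) be the placements that put person i in their forbidden rack. Any j of these fix j positions, leaving (8−j)! ways to fill the rest, and there are C(2,j) ways to pick which j.
By inclusion–exclusion, the number of valid placements is Σ_{j=0}^{2} (−1)^j C(2,j)·(8−j)!.
Computing: 40320 − 10080 + 720 = 30960.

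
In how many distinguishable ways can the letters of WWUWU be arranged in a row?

WWUWU has 5 letters with U appearing twice and W appearing 3 times.
So there are 5! / (3!·2!) = 10 distinguishable arrangements.

10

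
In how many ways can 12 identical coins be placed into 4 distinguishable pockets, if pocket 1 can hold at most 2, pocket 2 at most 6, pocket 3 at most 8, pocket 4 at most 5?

106

Ignoring the caps, the number of non-negative solutions to x_1+…+x_4 = 12 is C(15,3) = 455.
Subtract solutions that violate a single cap (substitute x_i' = x_i − (cap_i+1)): x_1 ≥ 3 gives C(12,3) = 220; x_2 ≥ 7 gives C(8,3) = 56; x_3 ≥ 9 gives C(6,3) = 20; x_4 ≥ 6 gives C(9,3) = 84. Together 380.
Add back pairs where two caps are both exceeded: 10 + 1 + 20 + 0 + 0 + 0 = 31.
By inclusion–exclusion the count is 455 − 380 + 31 = 106.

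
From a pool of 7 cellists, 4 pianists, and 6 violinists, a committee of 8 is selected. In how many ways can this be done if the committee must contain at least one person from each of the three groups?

Total 8-person selections from all 17: C(17,8) = 24310.
Selections missing a whole group: no cellists → C(10,8) = 45; no pianists → C(13,8) = 1287; no violinists → C(11,8) = 165.
Add back selections omitting two groups (i.e. drawn from a single group): C(7,8) + C(4,8) + C(6,8) = 0.
By inclusion–exclusion: 24310 − 1497 + 0 = 22813.

22813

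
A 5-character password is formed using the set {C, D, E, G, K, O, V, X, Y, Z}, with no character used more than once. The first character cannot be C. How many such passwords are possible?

27216

The first character has 10−1 = 9 choices (anything except C).
The remaining 4 characters are filled from the other 9 symbols without repetition: 9 × 8 × 7 × 6 = 3024.
Total: 9 × 3024 = 27216.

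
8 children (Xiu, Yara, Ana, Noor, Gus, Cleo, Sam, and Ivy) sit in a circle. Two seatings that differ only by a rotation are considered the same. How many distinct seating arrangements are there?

Seat Xiu anywhere (absorbing the rotational symmetry), then permute the other 7: (7)! = 5040.

5040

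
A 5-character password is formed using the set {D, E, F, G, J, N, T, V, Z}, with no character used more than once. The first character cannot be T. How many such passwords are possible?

The first character has 9−1 = 8 choices (anything except T).
The remaining 4 characters are filled from the other 8 symbols without repetition: 8 × 7 × 6 × 5 = 1680.
Total: 8 × 1680 = 13440.

13440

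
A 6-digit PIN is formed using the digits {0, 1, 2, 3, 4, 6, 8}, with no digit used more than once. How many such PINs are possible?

With no repetition, fill the 6 digits in order: 7 choices, then 6, down to 2.
That product is 7 × 6 × 5 × 4 × 3 × 2 = 5040.

5040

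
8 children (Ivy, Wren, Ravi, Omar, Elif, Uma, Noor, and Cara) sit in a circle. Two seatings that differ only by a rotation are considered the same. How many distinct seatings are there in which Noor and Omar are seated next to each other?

Treat {Noor, Omar} as one unit (2 internal orders) and seat the resulting 7 units around the table: (6)! circular arrangements.
So 2 × (6)! = 2 × 720 = 1440.

1440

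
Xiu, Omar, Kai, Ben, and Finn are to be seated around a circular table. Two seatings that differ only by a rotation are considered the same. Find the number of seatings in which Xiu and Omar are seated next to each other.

12

Glue Xiu and Omar into a block (2 internal orders). Seating 4 units around a circle gives (3)! arrangements.
So 2 × (3)! = 2 × 6 = 12.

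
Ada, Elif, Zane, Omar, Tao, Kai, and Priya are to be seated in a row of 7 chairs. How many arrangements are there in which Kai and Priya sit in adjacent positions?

1440

Place the 5 others and the Kai-Priya pair as 6 objects in a line; the pair has 2 internal arrangements.
That gives 2 × 6! = 2 × 720 = 1440.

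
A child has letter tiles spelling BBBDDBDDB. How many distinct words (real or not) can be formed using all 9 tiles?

The 9 letters of BBBDDBDDB have repeats: B appearing 5 times and D appearing 4 times.
So there are 9! / (5!·4!) = 126 distinguishable arrangements.

126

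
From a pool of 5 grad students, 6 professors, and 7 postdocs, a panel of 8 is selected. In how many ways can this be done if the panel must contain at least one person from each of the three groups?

41811

With no constraint there are C(18,8) = 43758 possible selections.
Selections missing a whole group: no grad students → C(13,8) = 1287; no professors → C(12,8) = 495; no postdocs → C(11,8) = 165.
Add back selections omitting two groups (i.e. drawn from a single group): C(5,8) + C(6,8) + C(7,8) = 0.
By inclusion–exclusion: 43758 − 1947 + 0 = 41811.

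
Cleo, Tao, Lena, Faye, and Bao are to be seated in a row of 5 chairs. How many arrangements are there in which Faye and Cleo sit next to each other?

48

Treat {Faye, Cleo} as a single unit. There are 4 units to order, and the pair itself can be ordered 2 ways.
That gives 2 × 4! = 2 × 24 = 48.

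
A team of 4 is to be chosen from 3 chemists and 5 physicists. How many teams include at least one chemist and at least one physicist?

Unrestricted: C(8,4) = 70 ways to pick any 4 of the 8.
Subtract selections that omit an entire group: no chemists → C(5,4) = 5; no physicists → C(3,4) = 0.
Both groups omitted at once is impossible, so 70 − 5 = 65.

65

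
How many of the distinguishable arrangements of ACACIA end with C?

Fix C in the last position and arrange the remaining 5 letters.
Those 5 letters have A appearing 3 times, giving (5)!/(3!) = 20.

20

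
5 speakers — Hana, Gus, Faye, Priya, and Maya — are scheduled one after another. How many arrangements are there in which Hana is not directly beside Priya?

72

There are 5! = 120 arrangements in all. If Hana and Priya are adjacent, merging them into one block gives 2·(4)! = 48 arrangements.
So 120 − 48 = 72 arrangements keep them apart.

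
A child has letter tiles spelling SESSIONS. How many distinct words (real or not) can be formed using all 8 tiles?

1680

SESSIONS has 8 letters with S appearing 4 times.
Dividing 8! = 40320 by 4! = 24 for the repeated letters gives 1680.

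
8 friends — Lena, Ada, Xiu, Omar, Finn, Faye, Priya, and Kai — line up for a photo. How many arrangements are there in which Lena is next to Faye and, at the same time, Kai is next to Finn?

Treat {Lena,Faye} as one block (2 orders) and {Kai,Finn} as another (2 orders).
That leaves 6 units to arrange: 2 × 2 × 6! = 4 × 720 = 2880.

2880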